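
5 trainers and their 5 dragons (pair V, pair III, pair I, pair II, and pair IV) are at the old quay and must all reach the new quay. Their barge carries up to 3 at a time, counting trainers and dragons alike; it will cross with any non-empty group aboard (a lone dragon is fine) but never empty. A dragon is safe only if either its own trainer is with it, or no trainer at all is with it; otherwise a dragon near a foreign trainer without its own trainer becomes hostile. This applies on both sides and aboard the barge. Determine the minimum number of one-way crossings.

Counting alone: each trip to the new quay takes at most 3 across and each return brings at least 1 back, so after t trips out (and t−1 returns) at most 3t − (t−1) of the 10 are across; that first reaches 10 at t = 5, so at least 9 crossings are needed.
The safety rule pushes this higher. Following every safe sequence of crossings, the most of the 10 that can be at the new quay as the barge arrives there on crossing 9 is 9 — never all 10.
So no plan with fewer than 11 crossings exists, and this one achieves 11:
1. dragon V and trainer V cross → the new quay.
2. trainer V crosses ← the old quay.
3. dragon I, dragon II, and dragon III cross → the new quay.
4. dragon V crosses ← the old quay.
5. trainer I, trainer II, and trainer III cross → the new quay.
6. dragon III and trainer III cross ← the old quay.
7. trainer III, trainer IV, and trainer V cross → the new quay.
8. dragon I crosses ← the old quay.
9. dragon III and dragon V cross → the new quay.
10. dragon V crosses ← the old quay.
11. dragon I, dragon IV, and dragon V cross → the new quay.

11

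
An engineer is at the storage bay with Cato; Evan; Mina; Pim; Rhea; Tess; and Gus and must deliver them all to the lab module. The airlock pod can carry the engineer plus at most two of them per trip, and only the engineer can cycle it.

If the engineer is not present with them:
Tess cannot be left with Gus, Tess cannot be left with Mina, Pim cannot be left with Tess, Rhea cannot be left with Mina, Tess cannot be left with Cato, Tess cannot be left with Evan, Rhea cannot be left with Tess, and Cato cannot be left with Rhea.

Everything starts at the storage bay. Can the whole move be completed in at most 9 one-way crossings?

Counting alone: the engineer can take at most 2 across per trip to the lab module, so moving all 7 needs at least 4 loaded trips out, with a return between consecutive ones — at least 7 crossings.
The safety rule pushes this higher. Following every safe sequence of crossings, the most of the 7 that can be at the lab module as the airlock pod arrives there on crossings 7, 9 is 5, 6 respectively — never all 7.
So the move cannot be finished within 9 crossings. (The shortest complete plan takes 11:)
1. Engineer goes to the lab module with Rhea and Tess.
2. Engineer goes back to the storage bay with Rhea.
3. Engineer goes to the lab module with Cato and Mina.
4. Engineer goes back to the storage bay with Tess.
5. Engineer goes to the lab module with Evan and Tess.
6. Engineer goes back to the storage bay with Tess.
7. Engineer goes to the lab module with Pim and Tess.
8. Engineer goes back to the storage bay with Tess.
9. Engineer goes to the lab module with Gus and Rhea.
10. Engineer goes back to the storage bay with Rhea.
11. Engineer goes to the lab module with Rhea and Tess.

No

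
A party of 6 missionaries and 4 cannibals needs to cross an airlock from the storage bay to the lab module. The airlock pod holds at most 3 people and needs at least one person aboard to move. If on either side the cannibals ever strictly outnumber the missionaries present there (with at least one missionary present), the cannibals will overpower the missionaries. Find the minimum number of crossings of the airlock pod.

Counting alone: each trip to the lab module takes at most 3 across and each return brings at least 1 back, so after t trips out (and t−1 returns) at most 3t − (t−1) of the 10 are across; that first reaches 10 at t = 5, so at least 9 crossings are needed.
The plan below uses exactly 9 crossings, so it is optimal:
1. 2 cannibals → the lab module.  (the storage bay: 6M 2C; the lab module: 0M 2C)
2. 1 cannibal ← the storage bay.  (the storage bay: 6M 3C; the lab module: 0M 1C)
3. 3 cannibals → the lab module.  (the storage bay: 6M 0C; the lab module: 0M 4C)
4. 1 cannibal ← the storage bay.  (the storage bay: 6M 1C; the lab module: 0M 3C)
5. 3 missionaries → the lab module.  (the storage bay: 3M 1C; the lab module: 3M 3C)
6. 1 cannibal ← the storage bay.  (the storage bay: 3M 2C; the lab module: 3M 2C)
7. 1 missionary and 2 cannibals → the lab module.  (the storage bay: 2M 0C; the lab module: 4M 4C)
8. 1 cannibal ← the storage bay.  (the storage bay: 2M 1C; the lab module: 4M 3C)
9. 2 missionaries and 1 cannibal → the lab module.  (the storage bay: 0M 0C; the lab module: 6M 4C)

9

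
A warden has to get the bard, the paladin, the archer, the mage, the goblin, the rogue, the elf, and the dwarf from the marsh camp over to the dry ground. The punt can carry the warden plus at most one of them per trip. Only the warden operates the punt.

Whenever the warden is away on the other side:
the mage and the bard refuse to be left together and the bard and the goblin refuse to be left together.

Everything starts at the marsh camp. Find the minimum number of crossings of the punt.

17

Counting alone: the warden can take at most 1 across per trip to the dry ground, so moving all 8 needs at least 8 loaded trips out, with a return between consecutive ones — at least 15 crossings.
The safety rule pushes this higher. Following every safe sequence of crossings, the most of the 8 that can be at the dry ground as the punt arrives there on crossing 15 is 7 — never all 8.
So no plan with fewer than 17 crossings exists, and this one achieves 17:
1. Warden goes to the dry ground with the bard.
2. Warden goes back to the marsh camp alone.
3. Warden goes to the dry ground with the paladin.
4. Warden goes back to the marsh camp alone.
5. Warden goes to the dry ground with the archer.
6. Warden goes back to the marsh camp alone.
7. Warden goes to the dry ground with the mage.
8. Warden goes back to the marsh camp with the bard.
9. Warden goes to the dry ground with the goblin.
10. Warden goes back to the marsh camp alone.
11. Warden goes to the dry ground with the rogue.
12. Warden goes back to the marsh camp alone.
13. Warden goes to the dry ground with the elf.
14. Warden goes back to the marsh camp alone.
15. Warden goes to the dry ground with the dwarf.
16. Warden goes back to the marsh camp alone.
17. Warden goes to the dry ground with the bard.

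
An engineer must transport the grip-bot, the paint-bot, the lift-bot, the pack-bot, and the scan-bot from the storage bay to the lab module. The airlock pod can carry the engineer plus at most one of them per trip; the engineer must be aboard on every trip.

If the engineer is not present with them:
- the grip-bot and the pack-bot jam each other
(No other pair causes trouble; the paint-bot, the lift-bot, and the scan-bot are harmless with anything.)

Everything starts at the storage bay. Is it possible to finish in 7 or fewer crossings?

No

Counting alone: the engineer can take at most 1 across per trip to the lab module, so moving all 5 needs at least 5 loaded trips out, with a return between consecutive ones — at least 9 crossings.
Since 7 < 9, 7 crossings cannot be enough. (The shortest complete plan in fact takes 9:)
1. Engineer goes to the lab module with the grip-bot.
2. Engineer goes back to the storage bay alone.
3. Engineer goes to the lab module with the paint-bot.
4. Engineer goes back to the storage bay alone.
5. Engineer goes to the lab module with the lift-bot.
6. Engineer goes back to the storage bay alone.
7. Engineer goes to the lab module with the scan-bot.
8. Engineer goes back to the storage bay alone.
9. Engineer goes to the lab module with the pack-bot.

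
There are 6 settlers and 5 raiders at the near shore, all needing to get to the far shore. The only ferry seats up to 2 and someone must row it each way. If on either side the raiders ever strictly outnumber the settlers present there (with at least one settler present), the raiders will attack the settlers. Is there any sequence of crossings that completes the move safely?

1. 2 raiders → the far shore.  (the near shore: 6S 3R; the far shore: 0S 2R)
2. 1 raider ← the near shore.  (the near shore: 6S 4R; the far shore: 0S 1R)
3. 2 raiders → the far shore.  (the near shore: 6S 2R; the far shore: 0S 3R)
4. 1 raider ← the near shore.  (the near shore: 6S 3R; the far shore: 0S 2R)
5. 2 settlers → the far shore.  (the near shore: 4S 3R; the far shore: 2S 2R)
6. 1 raider ← the near shore.  (the near shore: 4S 4R; the far shore: 2S 1R)
7. 1 settler and 1 raider → the far shore.  (the near shore: 3S 3R; the far shore: 3S 2R)
8. 1 settler ← the near shore.  (the near shore: 4S 3R; the far shore: 2S 2R)
9. 1 settler and 1 raider → the far shore.  (the near shore: 3S 2R; the far shore: 3S 3R)
10. 1 raider ← the near shore.  (the near shore: 3S 3R; the far shore: 3S 2R)
11. 1 settler and 1 raider → the far shore.  (the near shore: 2S 2R; the far shore: 4S 3R)
12. 1 settler ← the near shore.  (the near shore: 3S 2R; the far shore: 3S 3R)
13. 1 settler and 1 raider → the far shore.  (the near shore: 2S 1R; the far shore: 4S 4R)
14. 1 raider ← the near shore.  (the near shore: 2S 2R; the far shore: 4S 3R)
15. 1 settler and 1 raider → the far shore.  (the near shore: 1S 1R; the far shore: 5S 4R)
16. 1 settler ← the near shore.  (the near shore: 2S 1R; the far shore: 4S 4R)
17. 1 settler and 1 raider → the far shore.  (the near shore: 1S 0R; the far shore: 5S 5R)
18. 1 raider ← the near shore.  (the near shore: 1S 1R; the far shore: 5S 4R)
19. 1 settler and 1 raider → the far shore.  (the near shore: 0S 0R; the far shore: 6S 5R)

Yes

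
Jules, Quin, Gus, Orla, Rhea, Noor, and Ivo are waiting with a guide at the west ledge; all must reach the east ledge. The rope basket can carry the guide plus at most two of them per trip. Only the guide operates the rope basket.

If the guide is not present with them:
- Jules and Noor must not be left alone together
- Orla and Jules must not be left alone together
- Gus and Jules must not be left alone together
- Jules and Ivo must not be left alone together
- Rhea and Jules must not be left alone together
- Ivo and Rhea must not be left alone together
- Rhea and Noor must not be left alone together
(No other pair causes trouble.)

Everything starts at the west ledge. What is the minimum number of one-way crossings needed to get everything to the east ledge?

Counting alone: the guide can take at most 2 across per trip to the east ledge, so moving all 7 needs at least 4 loaded trips out, with a return between consecutive ones — at least 7 crossings.
The safety rule pushes this higher. Following every safe sequence of crossings, the most of the 7 that can be at the east ledge as the rope basket arrives there on crossings 7, 9 is 5, 6 respectively — never all 7.
So no plan with fewer than 11 crossings exists, and this one achieves 11:
1. Guide goes to the east ledge with Jules and Rhea.
2. Guide goes back to the west ledge with Jules.
3. Guide goes to the east ledge with Jules and Quin.
4. Guide goes back to the west ledge with Jules.
5. Guide goes to the east ledge with Gus and Jules.
6. Guide goes back to the west ledge with Jules.
7. Guide goes to the east ledge with Jules and Orla.
8. Guide goes back to the west ledge with Jules.
9. Guide goes to the east ledge with Ivo and Noor.
10. Guide goes back to the west ledge with Rhea.
11. Guide goes to the east ledge with Jules and Rhea.

11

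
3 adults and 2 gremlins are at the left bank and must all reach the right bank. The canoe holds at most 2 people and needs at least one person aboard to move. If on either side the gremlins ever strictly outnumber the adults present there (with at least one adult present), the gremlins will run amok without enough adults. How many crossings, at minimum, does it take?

7

Counting alone: each trip to the right bank takes at most 2 across and each return brings at least 1 back, so after t trips out (and t−1 returns) at most 2t − (t−1) of the 5 are across; that first reaches 5 at t = 4, so at least 7 crossings are needed.
The plan below uses exactly 7 crossings, so it is optimal:
1. 2 gremlins → the right bank.  (the left bank: 3A 0G; the right bank: 0A 2G)
2. 1 gremlin ← the left bank.  (the left bank: 3A 1G; the right bank: 0A 1G)
3. 2 adults → the right bank.  (the left bank: 1A 1G; the right bank: 2A 1G)
4. 1 adult ← the left bank.  (the left bank: 2A 1G; the right bank: 1A 1G)
5. 1 adult and 1 gremlin → the right bank.  (the left bank: 1A 0G; the right bank: 2A 2G)
6. 1 gremlin ← the left bank.  (the left bank: 1A 1G; the right bank: 2A 1G)
7. 1 adult and 1 gremlin → the right bank.  (the left bank: 0A 0G; the right bank: 3A 2G)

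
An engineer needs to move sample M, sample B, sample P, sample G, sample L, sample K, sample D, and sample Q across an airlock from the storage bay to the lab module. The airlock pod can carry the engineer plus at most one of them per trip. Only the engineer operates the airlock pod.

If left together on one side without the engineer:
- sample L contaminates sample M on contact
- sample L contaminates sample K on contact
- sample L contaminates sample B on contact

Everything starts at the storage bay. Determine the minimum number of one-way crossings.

impossible

Following every safe sequence of crossings from the start, the most of the 8 that can be at the lab module as the airlock pod arrives there on crossings 1, 3, 5, 7, 9, 11 is 1, 2, 3, 4, 5, 6 respectively; the best ever achieved is 6 of 8.
From crossing 13 on, no configuration arises that was not already reachable earlier: only 144 distinct safe configurations (who is on which side, and where the airlock pod is) can ever be reached, none of them has everyone across, and every continuation just revisits them. So no valid plan exists.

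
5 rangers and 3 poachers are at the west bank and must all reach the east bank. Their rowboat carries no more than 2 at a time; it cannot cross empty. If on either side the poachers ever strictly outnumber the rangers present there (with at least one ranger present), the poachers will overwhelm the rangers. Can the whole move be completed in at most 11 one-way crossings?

Counting alone: each trip to the east bank takes at most 2 across and each return brings at least 1 back, so after t trips out (and t−1 returns) at most 2t − (t−1) of the 8 are across; that first reaches 8 at t = 7, so at least 13 crossings are needed.
Since 11 < 13, 11 crossings cannot be enough. (The shortest complete plan in fact takes 13:)
1. 2 poachers → the east bank.  (the west bank: 5R 1P; the east bank: 0R 2P)
2. 1 poacher ← the west bank.  (the west bank: 5R 2P; the east bank: 0R 1P)
3. 2 poachers → the east bank.  (the west bank: 5R 0P; the east bank: 0R 3P)
4. 1 poacher ← the west bank.  (the west bank: 5R 1P; the east bank: 0R 2P)
5. 2 rangers → the east bank.  (the west bank: 3R 1P; the east bank: 2R 2P)
6. 1 poacher ← the west bank.  (the west bank: 3R 2P; the east bank: 2R 1P)
7. 1 ranger and 1 poacher → the east bank.  (the west bank: 2R 1P; the east bank: 3R 2P)
8. 1 poacher ← the west bank.  (the west bank: 2R 2P; the east bank: 3R 1P)
9. 2 poachers → the east bank.  (the west bank: 2R 0P; the east bank: 3R 3P)
10. 1 poacher ← the west bank.  (the west bank: 2R 1P; the east bank: 3R 2P)
11. 1 ranger and 1 poacher → the east bank.  (the west bank: 1R 0P; the east bank: 4R 3P)
12. 1 poacher ← the west bank.  (the west bank: 1R 1P; the east bank: 4R 2P)
13. 1 ranger and 1 poacher → the east bank.  (the west bank: 0R 0P; the east bank: 5R 3P)

No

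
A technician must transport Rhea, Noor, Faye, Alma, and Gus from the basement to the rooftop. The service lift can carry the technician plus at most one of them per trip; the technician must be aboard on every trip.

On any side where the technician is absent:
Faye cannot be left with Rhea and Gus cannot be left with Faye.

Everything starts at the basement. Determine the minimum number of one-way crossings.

11

Counting alone: the technician can take at most 1 across per trip to the rooftop, so moving all 5 needs at least 5 loaded trips out, with a return between consecutive ones — at least 9 crossings.
The safety rule pushes this higher. Following every safe sequence of crossings, the most of the 5 that can be at the rooftop as the service lift arrives there on crossing 9 is 4 — never all 5.
So no plan with fewer than 11 crossings exists, and this one achieves 11:
1. Technician goes to the rooftop with Faye.  [the basement: Alma, Gus, Noor, Rhea | the rooftop: Faye]
2. Technician goes back to the basement alone.  [the basement: Alma, Gus, Noor, Rhea | the rooftop: Faye]
3. Technician goes to the rooftop with Rhea.  [the basement: Alma, Gus, Noor | the rooftop: Faye, Rhea]
4. Technician goes back to the basement with Faye.  [the basement: Alma, Faye, Gus, Noor | the rooftop: Rhea]
5. Technician goes to the rooftop with Gus.  [the basement: Alma, Faye, Noor | the rooftop: Gus, Rhea]
6. Technician goes back to the basement alone.  [the basement: Alma, Faye, Noor | the rooftop: Gus, Rhea]
7. Technician goes to the rooftop with Noor.  [the basement: Alma, Faye | the rooftop: Gus, Noor, Rhea]
8. Technician goes back to the basement alone.  [the basement: Alma, Faye | the rooftop: Gus, Noor, Rhea]
9. Technician goes to the rooftop with Alma.  [the basement: Faye | the rooftop: Alma, Gus, Noor, Rhea]
10. Technician goes back to the basement alone.  [the basement: Faye | the rooftop: Alma, Gus, Noor, Rhea]
11. Technician goes to the rooftop with Faye.  [the basement: — | the rooftop: Alma, Faye, Gus, Noor, Rhea]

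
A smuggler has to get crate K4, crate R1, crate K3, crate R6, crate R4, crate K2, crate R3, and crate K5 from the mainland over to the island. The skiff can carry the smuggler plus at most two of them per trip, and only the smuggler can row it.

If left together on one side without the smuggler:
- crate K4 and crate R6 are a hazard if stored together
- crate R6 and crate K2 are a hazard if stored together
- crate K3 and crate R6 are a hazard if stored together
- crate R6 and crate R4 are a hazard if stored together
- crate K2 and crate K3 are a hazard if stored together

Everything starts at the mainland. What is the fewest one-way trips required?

13

Counting alone: the smuggler can take at most 2 across per trip to the island, so moving all 8 needs at least 4 loaded trips out, with a return between consecutive ones — at least 7 crossings.
The safety rule pushes this higher. Following every safe sequence of crossings, the most of the 8 that can be at the island as the skiff arrives there on crossings 7, 9, 11 is 5, 6, 7 respectively — never all 8.
So no plan with fewer than 13 crossings exists, and this one achieves 13:
1. Smuggler goes to the island with crate K3 and crate R6.  [the mainland: crate K2, crate K4, crate K5, crate R1, crate R3, crate R4 | the island: crate K3, crate R6]
2. Smuggler goes back to the mainland with crate K3.  [the mainland: crate K2, crate K3, crate K4, crate K5, crate R1, crate R3, crate R4 | the island: crate R6]
3. Smuggler goes to the island with crate K3 and crate K4.  [the mainland: crate K2, crate K5, crate R1, crate R3, crate R4 | the island: crate K3, crate K4, crate R6]
4. Smuggler goes back to the mainland with crate R6.  [the mainland: crate K2, crate K5, crate R1, crate R3, crate R4, crate R6 | the island: crate K3, crate K4]
5. Smuggler goes to the island with crate R1 and crate R6.  [the mainland: crate K2, crate K5, crate R3, crate R4 | the island: crate K3, crate K4, crate R1, crate R6]
6. Smuggler goes back to the mainland with crate R6.  [the mainland: crate K2, crate K5, crate R3, crate R4, crate R6 | the island: crate K3, crate K4, crate R1]
7. Smuggler goes to the island with crate R4 and crate R6.  [the mainland: crate K2, crate K5, crate R3 | the island: crate K3, crate K4, crate R1, crate R4, crate R6]
8. Smuggler goes back to the mainland with crate R6.  [the mainland: crate K2, crate K5, crate R3, crate R6 | the island: crate K3, crate K4, crate R1, crate R4]
9. Smuggler goes to the island with crate R3 and crate R6.  [the mainland: crate K2, crate K5 | the island: crate K3, crate K4, crate R1, crate R3, crate R4, crate R6]
10. Smuggler goes back to the mainland with crate R6.  [the mainland: crate K2, crate K5, crate R6 | the island: crate K3, crate K4, crate R1, crate R3, crate R4]
11. Smuggler goes to the island with crate K5 and crate R6.  [the mainland: crate K2 | the island: crate K3, crate K4, crate K5, crate R1, crate R3, crate R4, crate R6]
12. Smuggler goes back to the mainland with crate R6.  [the mainland: crate K2, crate R6 | the island: crate K3, crate K4, crate K5, crate R1, crate R3, crate R4]
13. Smuggler goes to the island with crate K2 and crate R6.  [the mainland: — | the island: crate K2, crate K3, crate K4, crate K5, crate R1, crate R3, crate R4, crate R6]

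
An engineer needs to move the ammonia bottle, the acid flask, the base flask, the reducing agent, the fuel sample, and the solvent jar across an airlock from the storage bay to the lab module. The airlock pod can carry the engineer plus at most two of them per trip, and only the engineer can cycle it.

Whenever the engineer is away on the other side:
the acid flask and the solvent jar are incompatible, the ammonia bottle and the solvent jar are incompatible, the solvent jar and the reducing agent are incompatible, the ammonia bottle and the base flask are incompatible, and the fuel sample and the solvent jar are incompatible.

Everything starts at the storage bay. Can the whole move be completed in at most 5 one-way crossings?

Counting alone: the engineer can take at most 2 across per trip to the lab module, so moving all 6 needs at least 3 loaded trips out, with a return between consecutive ones — at least 5 crossings.
The safety rule pushes this higher. Following every safe sequence of crossings, the most of the 6 that can be at the lab module as the airlock pod arrives there on crossing 5 is 5 — never all 6.
So the move cannot be finished within 5 crossings. (The shortest complete plan takes 7:)
1. Engineer goes to the lab module with the ammonia bottle and the solvent jar.
2. Engineer goes back to the storage bay with the ammonia bottle.
3. Engineer goes to the lab module with the acid flask and the ammonia bottle.
4. Engineer goes back to the storage bay with the solvent jar.
5. Engineer goes to the lab module with the fuel sample and the reducing agent.
6. Engineer goes back to the storage bay alone.
7. Engineer goes to the lab module with the base flask and the solvent jar.

No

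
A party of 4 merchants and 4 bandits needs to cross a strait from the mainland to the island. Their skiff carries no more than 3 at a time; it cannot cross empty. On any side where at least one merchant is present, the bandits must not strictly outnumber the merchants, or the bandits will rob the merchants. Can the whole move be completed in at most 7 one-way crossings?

No

Counting alone: each trip to the island takes at most 3 across and each return brings at least 1 back, so after t trips out (and t−1 returns) at most 3t − (t−1) of the 8 are across; that first reaches 8 at t = 4, so at least 7 crossings are needed.
The safety rule pushes this higher. Following every safe sequence of crossings, the most of the 8 that can be at the island as the skiff arrives there on crossing 7 is 7 — never all 8.
So the move cannot be finished within 7 crossings. (The shortest complete plan takes 9:)
1. 2 bandits → the island.  (the mainland: 4M 2B; the island: 0M 2B)
2. 1 bandit ← the mainland.  (the mainland: 4M 3B; the island: 0M 1B)
3. 3 bandits → the island.  (the mainland: 4M 0B; the island: 0M 4B)
4. 1 bandit ← the mainland.  (the mainland: 4M 1B; the island: 0M 3B)
5. 3 merchants → the island.  (the mainland: 1M 1B; the island: 3M 3B)
6. 1 merchant and 1 bandit ← the mainland.  (the mainland: 2M 2B; the island: 2M 2B)
7. 2 merchants → the island.  (the mainland: 0M 2B; the island: 4M 2B)
8. 1 bandit ← the mainland.  (the mainland: 0M 3B; the island: 4M 1B)
9. 3 bandits → the island.  (the mainland: 0M 0B; the island: 4M 4B)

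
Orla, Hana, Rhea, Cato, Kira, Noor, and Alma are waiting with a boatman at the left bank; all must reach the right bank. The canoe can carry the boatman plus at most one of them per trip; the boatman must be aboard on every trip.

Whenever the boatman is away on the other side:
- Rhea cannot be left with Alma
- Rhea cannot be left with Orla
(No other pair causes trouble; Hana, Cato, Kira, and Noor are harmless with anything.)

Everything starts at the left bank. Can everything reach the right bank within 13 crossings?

No

Counting alone: the boatman can take at most 1 across per trip to the right bank, so moving all 7 needs at least 7 loaded trips out, with a return between consecutive ones — at least 13 crossings.
The safety rule pushes this higher. Following every safe sequence of crossings, the most of the 7 that can be at the right bank as the canoe arrives there on crossing 13 is 6 — never all 7.
So the move cannot be finished within 13 crossings. (The shortest complete plan takes 15:)
1. Boatman goes to the right bank with Rhea.  [the left bank: Alma, Cato, Hana, Kira, Noor, Orla | the right bank: Rhea]
2. Boatman goes back to the left bank alone.  [the left bank: Alma, Cato, Hana, Kira, Noor, Orla | the right bank: Rhea]
3. Boatman goes to the right bank with Orla.  [the left bank: Alma, Cato, Hana, Kira, Noor | the right bank: Orla, Rhea]
4. Boatman goes back to the left bank with Rhea.  [the left bank: Alma, Cato, Hana, Kira, Noor, Rhea | the right bank: Orla]
5. Boatman goes to the right bank with Alma.  [the left bank: Cato, Hana, Kira, Noor, Rhea | the right bank: Alma, Orla]
6. Boatman goes back to the left bank alone.  [the left bank: Cato, Hana, Kira, Noor, Rhea | the right bank: Alma, Orla]
7. Boatman goes to the right bank with Hana.  [the left bank: Cato, Kira, Noor, Rhea | the right bank: Alma, Hana, Orla]
8. Boatman goes back to the left bank alone.  [the left bank: Cato, Kira, Noor, Rhea | the right bank: Alma, Hana, Orla]
9. Boatman goes to the right bank with Cato.  [the left bank: Kira, Noor, Rhea | the right bank: Alma, Cato, Hana, Orla]
10. Boatman goes back to the left bank alone.  [the left bank: Kira, Noor, Rhea | the right bank: Alma, Cato, Hana, Orla]
11. Boatman goes to the right bank with Kira.  [the left bank: Noor, Rhea | the right bank: Alma, Cato, Hana, Kira, Orla]
12. Boatman goes back to the left bank alone.  [the left bank: Noor, Rhea | the right bank: Alma, Cato, Hana, Kira, Orla]
13. Boatman goes to the right bank with Noor.  [the left bank: Rhea | the right bank: Alma, Cato, Hana, Kira, Noor, Orla]
14. Boatman goes back to the left bank alone.  [the left bank: Rhea | the right bank: Alma, Cato, Hana, Kira, Noor, Orla]
15. Boatman goes to the right bank with Rhea.  [the left bank: — | the right bank: Alma, Cato, Hana, Kira, Noor, Orla, Rhea]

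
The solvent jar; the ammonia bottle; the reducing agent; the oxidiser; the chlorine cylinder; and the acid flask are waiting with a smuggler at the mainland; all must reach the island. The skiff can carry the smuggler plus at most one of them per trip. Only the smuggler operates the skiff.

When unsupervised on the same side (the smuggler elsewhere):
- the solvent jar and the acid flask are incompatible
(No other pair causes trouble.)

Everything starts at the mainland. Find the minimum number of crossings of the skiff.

11

Counting alone: the smuggler can take at most 1 across per trip to the island, so moving all 6 needs at least 6 loaded trips out, with a return between consecutive ones — at least 11 crossings.
The plan below uses exactly 11 crossings, so it is optimal:
1. Smuggler goes to the island with the solvent jar.  [the mainland: the acid flask, the ammonia bottle, the chlorine cylinder, the oxidiser, the reducing agent | the island: the solvent jar]
2. Smuggler goes back to the mainland alone.  [the mainland: the acid flask, the ammonia bottle, the chlorine cylinder, the oxidiser, the reducing agent | the island: the solvent jar]
3. Smuggler goes to the island with the ammonia bottle.  [the mainland: the acid flask, the chlorine cylinder, the oxidiser, the reducing agent | the island: the ammonia bottle, the solvent jar]
4. Smuggler goes back to the mainland alone.  [the mainland: the acid flask, the chlorine cylinder, the oxidiser, the reducing agent | the island: the ammonia bottle, the solvent jar]
5. Smuggler goes to the island with the reducing agent.  [the mainland: the acid flask, the chlorine cylinder, the oxidiser | the island: the ammonia bottle, the reducing agent, the solvent jar]
6. Smuggler goes back to the mainland alone.  [the mainland: the acid flask, the chlorine cylinder, the oxidiser | the island: the ammonia bottle, the reducing agent, the solvent jar]
7. Smuggler goes to the island with the oxidiser.  [the mainland: the acid flask, the chlorine cylinder | the island: the ammonia bottle, the oxidiser, the reducing agent, the solvent jar]
8. Smuggler goes back to the mainland alone.  [the mainland: the acid flask, the chlorine cylinder | the island: the ammonia bottle, the oxidiser, the reducing agent, the solvent jar]
9. Smuggler goes to the island with the chlorine cylinder.  [the mainland: the acid flask | the island: the ammonia bottle, the chlorine cylinder, the oxidiser, the reducing agent, the solvent jar]
10. Smuggler goes back to the mainland alone.  [the mainland: the acid flask | the island: the ammonia bottle, the chlorine cylinder, the oxidiser, the reducing agent, the solvent jar]
11. Smuggler goes to the island with the acid flask.  [the mainland: — | the island: the acid flask, the ammonia bottle, the chlorine cylinder, the oxidiser, the reducing agent, the solvent jar]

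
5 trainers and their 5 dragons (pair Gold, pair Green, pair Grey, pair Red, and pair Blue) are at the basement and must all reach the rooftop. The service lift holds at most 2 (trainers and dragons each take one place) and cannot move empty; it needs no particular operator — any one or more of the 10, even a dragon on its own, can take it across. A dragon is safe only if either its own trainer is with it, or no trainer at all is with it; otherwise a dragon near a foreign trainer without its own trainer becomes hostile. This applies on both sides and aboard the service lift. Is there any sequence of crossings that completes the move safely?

Following every safe sequence of crossings from the start, the most of the 10 that can be at the rooftop as the service lift arrives there on crossings 1, 3, 5, 7 is 2, 3, 4, 5 respectively; the best ever achieved is 5 of 10.
From crossing 9 on, no configuration arises that was not already reachable earlier: only 82 distinct safe configurations (who is on which side, and where the service lift is) can ever be reached, none of them has everyone across, and every continuation just revisits them. So no valid plan exists.

No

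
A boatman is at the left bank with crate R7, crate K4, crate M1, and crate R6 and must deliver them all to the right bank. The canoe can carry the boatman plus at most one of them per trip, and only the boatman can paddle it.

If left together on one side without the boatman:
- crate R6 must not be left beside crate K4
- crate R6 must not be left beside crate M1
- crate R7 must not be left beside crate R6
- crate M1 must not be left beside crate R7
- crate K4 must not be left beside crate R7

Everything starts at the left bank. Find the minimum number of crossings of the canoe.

impossible

Whatever the first load, the items left behind include a forbidden pair without the boatman. No opening move is safe, so no plan exists.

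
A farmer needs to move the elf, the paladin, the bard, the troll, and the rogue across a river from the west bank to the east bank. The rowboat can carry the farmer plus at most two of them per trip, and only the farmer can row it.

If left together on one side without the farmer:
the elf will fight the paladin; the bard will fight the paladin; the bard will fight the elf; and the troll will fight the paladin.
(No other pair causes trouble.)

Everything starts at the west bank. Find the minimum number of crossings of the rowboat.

Counting alone: the farmer can take at most 2 across per trip to the east bank, so moving all 5 needs at least 3 loaded trips out, with a return between consecutive ones — at least 5 crossings.
The safety rule pushes this higher. Following every safe sequence of crossings, the most of the 5 that can be at the east bank as the rowboat arrives there on crossing 5 is 4 — never all 5.
So no plan with fewer than 7 crossings exists, and this one achieves 7:
1. Farmer goes to the east bank with the elf and the paladin.
2. Farmer goes back to the west bank with the elf.
3. Farmer goes to the east bank with the elf and the troll.
4. Farmer goes back to the west bank with the paladin.
5. Farmer goes to the east bank with the paladin and the rogue.
6. Farmer goes back to the west bank with the paladin.
7. Farmer goes to the east bank with the bard and the paladin.

7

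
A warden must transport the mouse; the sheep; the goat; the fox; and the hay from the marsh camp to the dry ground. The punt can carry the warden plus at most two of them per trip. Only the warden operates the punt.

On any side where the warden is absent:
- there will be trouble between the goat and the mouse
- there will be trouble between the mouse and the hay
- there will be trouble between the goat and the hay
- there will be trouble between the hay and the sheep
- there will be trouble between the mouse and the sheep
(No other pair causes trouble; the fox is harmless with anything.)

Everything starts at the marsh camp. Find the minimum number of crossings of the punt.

7

Counting alone: the warden can take at most 2 across per trip to the dry ground, so moving all 5 needs at least 3 loaded trips out, with a return between consecutive ones — at least 5 crossings.
The safety rule pushes this higher. Following every safe sequence of crossings, the most of the 5 that can be at the dry ground as the punt arrives there on crossing 5 is 4 — never all 5.
So no plan with fewer than 7 crossings exists, and this one achieves 7:
1. Warden goes to the dry ground with the hay and the mouse.
2. Warden goes back to the marsh camp with the mouse.
3. Warden goes to the dry ground with the fox and the mouse.
4. Warden goes back to the marsh camp with the mouse.
5. Warden goes to the dry ground with the goat and the sheep.
6. Warden goes back to the marsh camp with the hay.
7. Warden goes to the dry ground with the hay and the mouse.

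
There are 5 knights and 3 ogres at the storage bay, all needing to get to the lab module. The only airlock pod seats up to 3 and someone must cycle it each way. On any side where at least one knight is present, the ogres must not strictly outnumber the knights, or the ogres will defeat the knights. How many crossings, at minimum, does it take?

Counting alone: each trip to the lab module takes at most 3 across and each return brings at least 1 back, so after t trips out (and t−1 returns) at most 3t − (t−1) of the 8 are across; that first reaches 8 at t = 4, so at least 7 crossings are needed.
The plan below uses exactly 7 crossings, so it is optimal:
1. 2 ogres → the lab module.  (the storage bay: 5K 1O; the lab module: 0K 2O)
2. 1 ogre ← the storage bay.  (the storage bay: 5K 2O; the lab module: 0K 1O)
3. 2 knights and 1 ogre → the lab module.  (the storage bay: 3K 1O; the lab module: 2K 2O)
4. 1 ogre ← the storage bay.  (the storage bay: 3K 2O; the lab module: 2K 1O)
5. 1 knight and 2 ogres → the lab module.  (the storage bay: 2K 0O; the lab module: 3K 3O)
6. 1 ogre ← the storage bay.  (the storage bay: 2K 1O; the lab module: 3K 2O)
7. 2 knights and 1 ogre → the lab module.  (the storage bay: 0K 0O; the lab module: 5K 3O)

7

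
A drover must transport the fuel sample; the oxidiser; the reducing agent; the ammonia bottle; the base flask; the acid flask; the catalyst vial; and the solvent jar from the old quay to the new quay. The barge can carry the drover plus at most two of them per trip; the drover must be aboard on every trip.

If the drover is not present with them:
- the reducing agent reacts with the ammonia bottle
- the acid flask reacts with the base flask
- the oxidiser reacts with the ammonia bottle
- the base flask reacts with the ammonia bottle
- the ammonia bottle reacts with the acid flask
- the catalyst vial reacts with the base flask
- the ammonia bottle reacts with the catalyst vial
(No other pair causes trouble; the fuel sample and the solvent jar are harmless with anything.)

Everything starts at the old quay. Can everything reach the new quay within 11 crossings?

Counting alone: the drover can take at most 2 across per trip to the new quay, so moving all 8 needs at least 4 loaded trips out, with a return between consecutive ones — at least 7 crossings.
The safety rule pushes this higher. Following every safe sequence of crossings, the most of the 8 that can be at the new quay as the barge arrives there on crossings 7, 9, 11 is 5, 6, 7 respectively — never all 8.
So the move cannot be finished within 11 crossings. (The shortest complete plan takes 13:)
1. Drover goes to the new quay with the ammonia bottle and the base flask.
2. Drover goes back to the old quay with the ammonia bottle.
3. Drover goes to the new quay with the ammonia bottle and the fuel sample.
4. Drover goes back to the old quay with the ammonia bottle.
5. Drover goes to the new quay with the ammonia bottle and the oxidiser.
6. Drover goes back to the old quay with the ammonia bottle.
7. Drover goes to the new quay with the ammonia bottle and the reducing agent.
8. Drover goes back to the old quay with the ammonia bottle.
9. Drover goes to the new quay with the ammonia bottle and the solvent jar.
10. Drover goes back to the old quay with the ammonia bottle.
11. Drover goes to the new quay with the acid flask and the catalyst vial.
12. Drover goes back to the old quay with the base flask.
13. Drover goes to the new quay with the ammonia bottle and the base flask.

No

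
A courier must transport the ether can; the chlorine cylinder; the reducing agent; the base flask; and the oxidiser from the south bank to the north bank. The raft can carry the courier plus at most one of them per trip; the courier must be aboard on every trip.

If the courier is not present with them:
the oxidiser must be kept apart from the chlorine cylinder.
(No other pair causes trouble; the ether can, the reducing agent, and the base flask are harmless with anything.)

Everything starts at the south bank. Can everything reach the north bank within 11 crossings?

Yes — this plan uses 9 crossings (≤ 11):
1. Courier goes to the north bank with the chlorine cylinder.  [the south bank: the base flask, the ether can, the oxidiser, the reducing agent | the north bank: the chlorine cylinder]
2. Courier goes back to the south bank alone.  [the south bank: the base flask, the ether can, the oxidiser, the reducing agent | the north bank: the chlorine cylinder]
3. Courier goes to the north bank with the ether can.  [the south bank: the base flask, the oxidiser, the reducing agent | the north bank: the chlorine cylinder, the ether can]
4. Courier goes back to the south bank alone.  [the south bank: the base flask, the oxidiser, the reducing agent | the north bank: the chlorine cylinder, the ether can]
5. Courier goes to the north bank with the reducing agent.  [the south bank: the base flask, the oxidiser | the north bank: the chlorine cylinder, the ether can, the reducing agent]
6. Courier goes back to the south bank alone.  [the south bank: the base flask, the oxidiser | the north bank: the chlorine cylinder, the ether can, the reducing agent]
7. Courier goes to the north bank with the base flask.  [the south bank: the oxidiser | the north bank: the base flask, the chlorine cylinder, the ether can, the reducing agent]
8. Courier goes back to the south bank alone.  [the south bank: the oxidiser | the north bank: the base flask, the chlorine cylinder, the ether can, the reducing agent]
9. Courier goes to the north bank with the oxidiser.  [the south bank: — | the north bank: the base flask, the chlorine cylinder, the ether can, the oxidiser, the reducing agent]

Yes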